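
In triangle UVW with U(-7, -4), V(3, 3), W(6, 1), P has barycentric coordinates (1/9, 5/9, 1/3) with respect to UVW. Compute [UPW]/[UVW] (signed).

The signed ratio [UPW]/[UVW] equals the barycentric coordinate of P at vertex V, which is 5/9.

5/9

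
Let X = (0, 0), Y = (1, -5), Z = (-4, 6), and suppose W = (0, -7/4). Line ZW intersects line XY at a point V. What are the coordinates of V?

(4/7, -20/7)

Barycentric coordinates of W with respect to XYZ: (3/8, 1/2, 1/8).
On side XY the Z-coordinate is zero; dropping W's Z-weight 1/8 and renormalizing the remaining 3/8 : 1/2 gives weights 3/7, 4/7 on X, Y.
V = (3/7)·(0, 0) + (4/7)·(1, -5) = (4/7, -20/7).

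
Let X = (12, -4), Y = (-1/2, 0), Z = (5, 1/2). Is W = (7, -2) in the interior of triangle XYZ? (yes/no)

yes

Barycentric coordinates of W: (59/113, 34/113, 20/113).
The three coordinates are positive, positive, positive; a point is interior exactly when all three are positive.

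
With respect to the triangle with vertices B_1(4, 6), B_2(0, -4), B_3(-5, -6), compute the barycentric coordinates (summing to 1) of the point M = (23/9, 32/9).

Signed area of the reference triangle: [B_1B_2B_3] = ½·(4·(-4−(-6)) + 0·(-6−6) + (-5)·(6−(-4))) = ½·(8 + 0 − 50) = -21.
[MB_2B_3] = ½·((23/9)·(-4−(-6)) + 0·(-6−(32/9)) + (-5)·(32/9−(-4))) = ½·(46/9 + 0 − 340/9) = -49/3, so the B_1-coordinate is (-49/3)/(-21) = 7/9.
[B_1MB_3] = ½·(4·(32/9−(-6)) + (23/9)·(-6−6) + (-5)·(6−(32/9))) = ½·(344/9 − 92/3 − 110/9) = -7/3, so the B_2-coordinate is 1/9.
[B_1B_2M] = ½·(4·(-4−(32/9)) + 0·(32/9−6) + (23/9)·(6−(-4))) = ½·(-272/9 + 0 + 230/9) = -7/3, so the B_3-coordinate is 1/9.

(7/9, 1/9, 1/9)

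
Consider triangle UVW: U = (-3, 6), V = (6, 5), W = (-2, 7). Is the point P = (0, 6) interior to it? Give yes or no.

Barycentric coordinates of P: (2/5, 3/10, 3/10).
The three coordinates are positive, positive, positive; a point is interior exactly when all three are positive.

yes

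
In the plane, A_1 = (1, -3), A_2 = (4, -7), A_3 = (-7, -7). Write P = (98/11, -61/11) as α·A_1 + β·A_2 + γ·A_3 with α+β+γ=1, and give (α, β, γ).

Signed area of the reference triangle: [A_1A_2A_3] = ½·(1·(-7−(-7)) + 4·(-7−(-3)) + (-7)·(-3−(-7))) = ½·(0 − 16 − 28) = -22.
[PA_2A_3] = ½·((98/11)·(-7−(-7)) + 4·(-7−(-61/11)) + (-7)·(-61/11−(-7))) = ½·(0 − 64/11 − 112/11) = -8, so the A_1-coordinate is (-8)/(-22) = 4/11.
[A_1PA_3] = ½·(1·(-61/11−(-7)) + (98/11)·(-7−(-3)) + (-7)·(-3−(-61/11))) = ½·(16/11 − 392/11 − 196/11) = -26, so the A_2-coordinate is 13/11.
[A_1A_2P] = ½·(1·(-7−(-61/11)) + 4·(-61/11−(-3)) + (98/11)·(-3−(-7))) = ½·(-16/11 − 112/11 + 392/11) = 12, so the A_3-coordinate is -6/11.

(4/11, 13/11, -6/11)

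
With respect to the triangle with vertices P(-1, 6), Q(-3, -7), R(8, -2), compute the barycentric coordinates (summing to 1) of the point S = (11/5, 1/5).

(2/5, 1/5, 2/5)

Signed area of the reference triangle: [PQR] = ½·((-1)·(-7−(-2)) + (-3)·(-2−6) + 8·(6−(-7))) = ½·(5 + 24 + 104) = 133/2.
[SQR] = ½·((11/5)·(-7−(-2)) + (-3)·(-2−(1/5)) + 8·(1/5−(-7))) = ½·(-11 + 33/5 + 288/5) = 133/5, so the P-coordinate is (133/5)/(133/2) = 2/5.
[PSR] = ½·((-1)·(1/5−(-2)) + (11/5)·(-2−6) + 8·(6−(1/5))) = ½·(-11/5 − 88/5 + 232/5) = 133/10, so the Q-coordinate is 1/5.
[PQS] = ½·((-1)·(-7−(1/5)) + (-3)·(1/5−6) + (11/5)·(6−(-7))) = ½·(36/5 + 87/5 + 143/5) = 133/5, so the R-coordinate is 2/5.
Check: 2/5 + 1/5 + 2/5 = 1.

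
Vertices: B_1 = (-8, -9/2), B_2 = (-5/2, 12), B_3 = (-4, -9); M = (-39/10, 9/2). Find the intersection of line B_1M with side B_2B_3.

Barycentric coordinates of M with respect to B_1B_2B_3: (1/5, 3/5, 1/5).
On side B_2B_3 the B_1-coordinate is zero; dropping M's B_1-weight 1/5 and renormalizing the remaining 3/5 : 1/5 gives weights 3/4, 1/4 on B_2, B_3.
N = (3/4)·(-5/2, 12) + (1/4)·(-4, -9) = (-23/8, 27/4).

(-23/8, 27/4)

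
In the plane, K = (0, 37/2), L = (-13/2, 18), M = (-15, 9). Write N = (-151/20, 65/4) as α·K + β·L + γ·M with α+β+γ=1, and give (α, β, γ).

(1/10, 7/10, 1/5)

Signed area of the reference triangle: [KLM] = ½·(0·(18−9) + (-13/2)·(9−(37/2)) + (-15)·(37/2−18)) = ½·(0 + 247/4 − 15/2) = 217/8.
[NLM] = ½·((-151/20)·(18−9) + (-13/2)·(9−(65/4)) + (-15)·(65/4−18)) = ½·(-1359/20 + 377/8 + 105/4) = 217/80, so the K-coordinate is (217/80)/(217/8) = 1/10.
[KNM] = ½·(0·(65/4−9) + (-151/20)·(9−(37/2)) + (-15)·(37/2−(65/4))) = ½·(0 + 2869/40 − 135/4) = 1519/80, so the L-coordinate is 7/10.
[KLN] = ½·(0·(18−(65/4)) + (-13/2)·(65/4−(37/2)) + (-151/20)·(37/2−18)) = ½·(0 + 117/8 − 151/40) = 217/40, so the M-coordinate is 1/5.
Check: 1/10 + 7/10 + 1/5 = 1.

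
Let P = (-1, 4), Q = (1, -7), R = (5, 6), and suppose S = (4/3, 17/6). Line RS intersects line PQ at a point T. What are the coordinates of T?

Barycentric coordinates of S with respect to PQR: (1/2, 1/6, 1/3).
On side PQ the R-coordinate is zero; dropping S's R-weight 1/3 and renormalizing the remaining 1/2 : 1/6 gives weights 3/4, 1/4 on P, Q.
T = (3/4)·(-1, 4) + (1/4)·(1, -7) = (-1/2, 5/4).

(-1/2, 5/4)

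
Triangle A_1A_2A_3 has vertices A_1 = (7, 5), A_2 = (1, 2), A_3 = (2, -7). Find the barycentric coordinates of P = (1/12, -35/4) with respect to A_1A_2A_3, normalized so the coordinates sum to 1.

(-1/3, 1/4, 13/12)

Signed area of the reference triangle: [A_1A_2A_3] = ½·(7·(2−(-7)) + 1·(-7−5) + 2·(5−2)) = ½·(63 − 12 + 6) = 57/2.
[PA_2A_3] = ½·((1/12)·(2−(-7)) + 1·(-7−(-35/4)) + 2·(-35/4−2)) = ½·(3/4 + 7/4 − 43/2) = -19/2, so the A_1-coordinate is (-19/2)/(57/2) = -1/3.
[A_1PA_3] = ½·(7·(-35/4−(-7)) + (1/12)·(-7−5) + 2·(5−(-35/4))) = ½·(-49/4 − 1 + 55/2) = 57/8, so the A_2-coordinate is 1/4.
[A_1A_2P] = ½·(7·(2−(-35/4)) + 1·(-35/4−5) + (1/12)·(5−2)) = ½·(301/4 − 55/4 + 1/4) = 247/8, so the A_3-coordinate is 13/12.
Check: -1/3 + 1/4 + 13/12 = 1.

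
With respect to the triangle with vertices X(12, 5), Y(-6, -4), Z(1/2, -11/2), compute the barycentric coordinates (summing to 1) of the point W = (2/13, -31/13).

(3/13, 6/13, 4/13)

Signed area of the reference triangle: [XYZ] = ½·(12·(-4−(-11/2)) + (-6)·(-11/2−5) + (1/2)·(5−(-4))) = ½·(18 + 63 + 9/2) = 171/4.
[WYZ] = ½·((2/13)·(-4−(-11/2)) + (-6)·(-11/2−(-31/13)) + (1/2)·(-31/13−(-4))) = ½·(3/13 + 243/13 + 21/26) = 513/52, so the X-coordinate is (513/52)/(171/4) = 3/13.
[XWZ] = ½·(12·(-31/13−(-11/2)) + (2/13)·(-11/2−5) + (1/2)·(5−(-31/13))) = ½·(486/13 − 21/13 + 48/13) = 513/26, so the Y-coordinate is 6/13.
[XYW] = ½·(12·(-4−(-31/13)) + (-6)·(-31/13−5) + (2/13)·(5−(-4))) = ½·(-252/13 + 576/13 + 18/13) = 171/13, so the Z-coordinate is 4/13.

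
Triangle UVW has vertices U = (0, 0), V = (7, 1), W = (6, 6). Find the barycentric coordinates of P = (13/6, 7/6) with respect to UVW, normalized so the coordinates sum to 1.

Signed area of the reference triangle: [UVW] = ½·(0·(1−6) + 7·(6−0) + 6·(0−1)) = ½·(0 + 42 − 6) = 18.
[PVW] = ½·((13/6)·(1−6) + 7·(6−(7/6)) + 6·(7/6−1)) = ½·(-65/6 + 203/6 + 1) = 12, so the U-coordinate is 12/18 = 2/3.
[UPW] = ½·(0·(7/6−6) + (13/6)·(6−0) + 6·(0−(7/6))) = ½·(0 + 13 − 7) = 3, so the V-coordinate is 1/6.
[UVP] = ½·(0·(1−(7/6)) + 7·(7/6−0) + (13/6)·(0−1)) = ½·(0 + 49/6 − 13/6) = 3, so the W-coordinate is 1/6.
Check: 2/3 + 1/6 + 1/6 = 1.

(2/3, 1/6, 1/6)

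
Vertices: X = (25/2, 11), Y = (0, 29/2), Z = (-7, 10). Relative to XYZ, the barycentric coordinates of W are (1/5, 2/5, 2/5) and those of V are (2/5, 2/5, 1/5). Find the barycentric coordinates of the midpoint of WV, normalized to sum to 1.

(3/10, 2/5, 3/10)

Since both coordinate triples sum to 1, the midpoint's barycentrics are the componentwise average.
(1/5+2/5)/2 = 3/10; similarly 2/5 and 3/10.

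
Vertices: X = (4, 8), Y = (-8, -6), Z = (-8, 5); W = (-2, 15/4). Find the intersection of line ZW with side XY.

(0, 10/3)

Barycentric coordinates of W with respect to XYZ: (1/2, 1/4, 1/4).
On side XY the Z-coordinate is zero; dropping W's Z-weight 1/4 and renormalizing the remaining 1/2 : 1/4 gives weights 2/3, 1/3 on X, Y.
V = (2/3)·(4, 8) + (1/3)·(-8, -6) = (0, 10/3).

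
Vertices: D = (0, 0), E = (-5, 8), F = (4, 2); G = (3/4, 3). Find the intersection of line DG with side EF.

Barycentric coordinates of G with respect to DEF: (1/4, 1/4, 1/2).
On side EF the D-coordinate is zero; dropping G's D-weight 1/4 and renormalizing the remaining 1/4 : 1/2 gives weights 1/3, 2/3 on E, F.
H = (1/3)·(-5, 8) + (2/3)·(4, 2) = (1, 4).

(1, 4)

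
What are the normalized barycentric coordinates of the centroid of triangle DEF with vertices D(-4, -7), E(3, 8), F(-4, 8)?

The centroid is the average of the vertices, so each weight is 1/3.

(1/3, 1/3, 1/3)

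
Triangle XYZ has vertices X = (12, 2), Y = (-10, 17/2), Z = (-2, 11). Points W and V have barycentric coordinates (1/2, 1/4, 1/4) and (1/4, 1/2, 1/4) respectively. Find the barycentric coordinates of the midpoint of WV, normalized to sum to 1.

(3/8, 3/8, 1/4)

Since both coordinate triples sum to 1, the midpoint's barycentrics are the componentwise average.
(1/2+1/4)/2 = 3/8; similarly 3/8 and 1/4.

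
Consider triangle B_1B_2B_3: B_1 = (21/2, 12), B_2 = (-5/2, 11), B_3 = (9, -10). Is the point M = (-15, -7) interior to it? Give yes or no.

no

Barycentric coordinates of M: (-939/569, 1065/569, 443/569).
The three coordinates are negative, positive, positive; a point is interior exactly when all three are positive.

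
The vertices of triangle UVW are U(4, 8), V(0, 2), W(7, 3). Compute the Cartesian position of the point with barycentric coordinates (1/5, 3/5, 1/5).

(11/5, 17/5)

P = (1/5)·U + (3/5)·V + (1/5)·W.
x-coordinate: (1/5)·4 + (3/5)·0 + (1/5)·7 = 11/5.
y-coordinate: (1/5)·8 + (3/5)·2 + (1/5)·3 = 17/5.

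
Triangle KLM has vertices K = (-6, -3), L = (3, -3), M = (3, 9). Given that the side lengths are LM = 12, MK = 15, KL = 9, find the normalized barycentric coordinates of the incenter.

The incenter has barycentric coordinates proportional to the opposite side lengths: (12 : 15 : 9).
Normalizing by 12+15+9 = 36 gives (1/3, 5/12, 1/4).

(1/3, 5/12, 1/4)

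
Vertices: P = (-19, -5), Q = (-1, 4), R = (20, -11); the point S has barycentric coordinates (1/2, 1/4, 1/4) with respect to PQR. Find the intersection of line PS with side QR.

(19/2, -7/2)

Line PS meets QR where the P-coordinate vanishes; zeroing S's P-weight and renormalizing leaves Q, R-weights 1/4 : 1/4 → (1/2, 1/2).
So T = (1/2)·Q + (1/2)·R = (19/2, -7/2).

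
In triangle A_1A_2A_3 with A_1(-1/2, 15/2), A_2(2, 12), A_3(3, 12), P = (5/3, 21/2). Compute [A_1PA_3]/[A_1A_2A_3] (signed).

[A_1A_2A_3] = ½·((-1/2)·(12−12) + 2·(12−(15/2)) + 3·(15/2−12)) = ½·(0 + 9 − 27/2) = -9/4.
[A_1PA_3] = ½·((-1/2)·(21/2−12) + (5/3)·(12−(15/2)) + 3·(15/2−(21/2))) = ½·(3/4 + 15/2 − 9) = -3/8, so the ratio is (-3/8)/(-9/4) = 1/6.

1/6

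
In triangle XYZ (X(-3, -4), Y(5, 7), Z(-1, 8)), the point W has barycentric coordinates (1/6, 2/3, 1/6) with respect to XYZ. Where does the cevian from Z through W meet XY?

(17/5, 24/5)

Line ZW meets XY where the Z-coordinate vanishes; zeroing W's Z-weight and renormalizing leaves X, Y-weights 1/6 : 2/3 → (1/5, 4/5).
So V = (1/5)·X + (4/5)·Y = (17/5, 24/5).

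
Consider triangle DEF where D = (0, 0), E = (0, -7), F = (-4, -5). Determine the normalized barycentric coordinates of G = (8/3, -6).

(1/3, 4/3, -2/3)

Signed area of the reference triangle: [DEF] = ½·(0·(-7−(-5)) + 0·(-5−0) + (-4)·(0−(-7))) = ½·(0 + 0 − 28) = -14.
[GEF] = ½·((8/3)·(-7−(-5)) + 0·(-5−(-6)) + (-4)·(-6−(-7))) = ½·(-16/3 + 0 − 4) = -14/3, so the D-coordinate is (-14/3)/(-14) = 1/3.
[DGF] = ½·(0·(-6−(-5)) + (8/3)·(-5−0) + (-4)·(0−(-6))) = ½·(0 − 40/3 − 24) = -56/3, so the E-coordinate is 4/3.
[DEG] = ½·(0·(-7−(-6)) + 0·(-6−0) + (8/3)·(0−(-7))) = ½·(0 + 0 + 56/3) = 28/3, so the F-coordinate is -2/3.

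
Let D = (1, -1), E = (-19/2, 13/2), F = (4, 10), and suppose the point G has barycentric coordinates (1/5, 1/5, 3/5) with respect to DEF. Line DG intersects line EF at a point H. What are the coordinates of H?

(5/8, 73/8)

Line DG meets EF where the D-coordinate vanishes; zeroing G's D-weight and renormalizing leaves E, F-weights 1/5 : 3/5 → (1/4, 3/4).
So H = (1/4)·E + (3/4)·F = (5/8, 73/8).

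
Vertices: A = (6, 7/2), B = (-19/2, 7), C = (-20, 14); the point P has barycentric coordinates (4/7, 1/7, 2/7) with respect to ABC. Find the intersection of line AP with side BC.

(-33/2, 35/3)

Line AP meets BC where the A-coordinate vanishes; zeroing P's A-weight and renormalizing leaves B, C-weights 1/7 : 2/7 → (1/3, 2/3).
So Q = (1/3)·B + (2/3)·C = (-33/2, 35/3).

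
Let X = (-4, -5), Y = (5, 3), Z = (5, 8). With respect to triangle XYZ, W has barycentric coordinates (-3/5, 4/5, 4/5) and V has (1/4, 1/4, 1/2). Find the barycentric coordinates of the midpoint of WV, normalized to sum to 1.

Since both coordinate triples sum to 1, the midpoint's barycentrics are the componentwise average.
(-3/5+1/4)/2 = -7/40; similarly 21/40 and 13/20.

(-7/40, 21/40, 13/20)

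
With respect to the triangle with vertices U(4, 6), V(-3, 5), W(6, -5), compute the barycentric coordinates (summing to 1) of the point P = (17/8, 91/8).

(11/8, 1/8, -1/2)

Signed area of the reference triangle: [UVW] = ½·(4·(5−(-5)) + (-3)·(-5−6) + 6·(6−5)) = ½·(40 + 33 + 6) = 79/2.
[PVW] = ½·((17/8)·(5−(-5)) + (-3)·(-5−(91/8)) + 6·(91/8−5)) = ½·(85/4 + 393/8 + 153/4) = 869/16, so the U-coordinate is (869/16)/(79/2) = 11/8.
[UPW] = ½·(4·(91/8−(-5)) + (17/8)·(-5−6) + 6·(6−(91/8))) = ½·(131/2 − 187/8 − 129/4) = 79/16, so the V-coordinate is 1/8.
[UVP] = ½·(4·(5−(91/8)) + (-3)·(91/8−6) + (17/8)·(6−5)) = ½·(-51/2 − 129/8 + 17/8) = -79/4, so the W-coordinate is -1/2.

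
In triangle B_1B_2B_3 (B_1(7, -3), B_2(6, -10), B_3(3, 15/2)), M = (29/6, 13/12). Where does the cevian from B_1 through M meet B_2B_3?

Barycentric coordinates of M with respect to B_1B_2B_3: (1/3, 1/6, 1/2).
On side B_2B_3 the B_1-coordinate is zero; dropping M's B_1-weight 1/3 and renormalizing the remaining 1/6 : 1/2 gives weights 1/4, 3/4 on B_2, B_3.
N = (1/4)·(6, -10) + (3/4)·(3, 15/2) = (15/4, 25/8).

(15/4, 25/8)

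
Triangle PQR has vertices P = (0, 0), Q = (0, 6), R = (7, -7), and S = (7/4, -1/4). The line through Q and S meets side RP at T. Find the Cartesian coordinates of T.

(7/3, -7/3)

Barycentric coordinates of S with respect to PQR: (1/2, 1/4, 1/4).
On side RP the Q-coordinate is zero; dropping S's Q-weight 1/4 and renormalizing the remaining 1/4 : 1/2 gives weights 1/3, 2/3 on R, P.
T = (1/3)·(7, -7) + (2/3)·(0, 0) = (7/3, -7/3).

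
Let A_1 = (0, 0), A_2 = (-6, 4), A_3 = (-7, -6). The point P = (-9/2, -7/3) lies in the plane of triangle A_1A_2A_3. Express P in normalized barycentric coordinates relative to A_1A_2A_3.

(1/3, 1/6, 1/2)

Signed area of the reference triangle: [A_1A_2A_3] = ½·(0·(4−(-6)) + (-6)·(-6−0) + (-7)·(0−4)) = ½·(0 + 36 + 28) = 32.
[PA_2A_3] = ½·((-9/2)·(4−(-6)) + (-6)·(-6−(-7/3)) + (-7)·(-7/3−4)) = ½·(-45 + 22 + 133/3) = 32/3, so the A_1-coordinate is (32/3)/32 = 1/3.
[A_1PA_3] = ½·(0·(-7/3−(-6)) + (-9/2)·(-6−0) + (-7)·(0−(-7/3))) = ½·(0 + 27 − 49/3) = 16/3, so the A_2-coordinate is 1/6.
[A_1A_2P] = ½·(0·(4−(-7/3)) + (-6)·(-7/3−0) + (-9/2)·(0−4)) = ½·(0 + 14 + 18) = 16, so the A_3-coordinate is 1/2.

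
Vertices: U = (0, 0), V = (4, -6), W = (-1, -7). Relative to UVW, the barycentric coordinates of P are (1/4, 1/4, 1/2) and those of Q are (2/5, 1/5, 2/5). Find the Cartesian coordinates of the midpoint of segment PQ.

Barycentric coordinates of the midpoint are the average: (13/40, 9/40, 9/20).
Converting: (13/40)·U + (9/40)·V + (9/20)·W = (9/20, -9/2).

(9/20, -9/2)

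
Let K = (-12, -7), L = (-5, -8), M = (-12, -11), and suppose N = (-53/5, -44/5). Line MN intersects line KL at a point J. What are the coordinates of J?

Barycentric coordinates of N with respect to KLM: (2/5, 1/5, 2/5).
On side KL the M-coordinate is zero; dropping N's M-weight 2/5 and renormalizing the remaining 2/5 : 1/5 gives weights 2/3, 1/3 on K, L.
J = (2/3)·(-12, -7) + (1/3)·(-5, -8) = (-29/3, -22/3).

(-29/3, -22/3)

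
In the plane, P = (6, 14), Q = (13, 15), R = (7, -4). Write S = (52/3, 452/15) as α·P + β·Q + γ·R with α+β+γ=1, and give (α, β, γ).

Signed area of the reference triangle: [PQR] = ½·(6·(15−(-4)) + 13·(-4−14) + 7·(14−15)) = ½·(114 − 234 − 7) = -127/2.
[SQR] = ½·((52/3)·(15−(-4)) + 13·(-4−(452/15)) + 7·(452/15−15)) = ½·(988/3 − 6656/15 + 1589/15) = -127/30, so the P-coordinate is (-127/30)/(-127/2) = 1/15.
[PSR] = ½·(6·(452/15−(-4)) + (52/3)·(-4−14) + 7·(14−(452/15))) = ½·(1024/5 − 312 − 1694/15) = -1651/15, so the Q-coordinate is 26/15.
[PQS] = ½·(6·(15−(452/15)) + 13·(452/15−14) + (52/3)·(14−15)) = ½·(-454/5 + 3146/15 − 52/3) = 254/5, so the R-coordinate is -4/5.

(1/15, 26/15, -4/5)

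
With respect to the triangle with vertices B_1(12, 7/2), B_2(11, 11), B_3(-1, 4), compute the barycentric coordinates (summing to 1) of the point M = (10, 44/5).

Signed area of the reference triangle: [B_1B_2B_3] = ½·(12·(11−4) + 11·(4−(7/2)) + (-1)·(7/2−11)) = ½·(84 + 11/2 + 15/2) = 97/2.
[MB_2B_3] = ½·(10·(11−4) + 11·(4−(44/5)) + (-1)·(44/5−11)) = ½·(70 − 264/5 + 11/5) = 97/10, so the B_1-coordinate is (97/10)/(97/2) = 1/5.
[B_1MB_3] = ½·(12·(44/5−4) + 10·(4−(7/2)) + (-1)·(7/2−(44/5))) = ½·(288/5 + 5 + 53/10) = 679/20, so the B_2-coordinate is 7/10.
[B_1B_2M] = ½·(12·(11−(44/5)) + 11·(44/5−(7/2)) + 10·(7/2−11)) = ½·(132/5 + 583/10 − 75) = 97/20, so the B_3-coordinate is 1/10.

(1/5, 7/10, 1/10)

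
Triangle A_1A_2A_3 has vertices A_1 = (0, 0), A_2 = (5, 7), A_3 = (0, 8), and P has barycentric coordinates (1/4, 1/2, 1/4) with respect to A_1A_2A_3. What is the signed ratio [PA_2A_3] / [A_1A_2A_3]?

The signed ratio [PA_2A_3]/[A_1A_2A_3] equals the barycentric coordinate of P at vertex A_1, which is 1/4.

1/4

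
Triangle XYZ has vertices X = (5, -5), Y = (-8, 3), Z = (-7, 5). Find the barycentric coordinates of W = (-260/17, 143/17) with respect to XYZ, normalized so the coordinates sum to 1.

Signed area of the reference triangle: [XYZ] = ½·(5·(3−5) + (-8)·(5−(-5)) + (-7)·(-5−3)) = ½·(-10 − 80 + 56) = -17.
[WYZ] = ½·((-260/17)·(3−5) + (-8)·(5−(143/17)) + (-7)·(143/17−3)) = ½·(520/17 + 464/17 − 644/17) = 10, so the X-coordinate is 10/(-17) = -10/17.
[XWZ] = ½·(5·(143/17−5) + (-260/17)·(5−(-5)) + (-7)·(-5−(143/17))) = ½·(290/17 − 2600/17 + 1596/17) = -21, so the Y-coordinate is 21/17.
[XYW] = ½·(5·(3−(143/17)) + (-8)·(143/17−(-5)) + (-260/17)·(-5−3)) = ½·(-460/17 − 1824/17 + 2080/17) = -6, so the Z-coordinate is 6/17.
Check: -10/17 + 21/17 + 6/17 = 1.

(-10/17, 21/17, 6/17)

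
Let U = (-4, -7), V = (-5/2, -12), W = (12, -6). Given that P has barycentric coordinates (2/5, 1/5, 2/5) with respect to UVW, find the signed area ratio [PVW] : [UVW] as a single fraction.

2/5

The signed ratio [PVW]/[UVW] equals the barycentric coordinate of P at vertex U, which is 2/5.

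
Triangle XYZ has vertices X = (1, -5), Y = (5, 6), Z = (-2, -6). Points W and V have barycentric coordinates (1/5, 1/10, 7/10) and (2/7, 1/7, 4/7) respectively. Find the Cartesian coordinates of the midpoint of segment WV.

Barycentric coordinates of the midpoint are the average: (17/70, 17/140, 89/140).
Converting: (17/70)·X + (17/140)·Y + (89/140)·Z = (-59/140, -43/10).

(-59/140, -43/10)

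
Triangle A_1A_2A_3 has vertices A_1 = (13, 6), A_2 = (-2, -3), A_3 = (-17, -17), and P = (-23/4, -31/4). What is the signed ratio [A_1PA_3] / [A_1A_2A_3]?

[A_1A_2A_3] = ½·(13·(-3−(-17)) + (-2)·(-17−6) + (-17)·(6−(-3))) = ½·(182 + 46 − 153) = 75/2.
[A_1PA_3] = ½·(13·(-31/4−(-17)) + (-23/4)·(-17−6) + (-17)·(6−(-31/4))) = ½·(481/4 + 529/4 − 935/4) = 75/8, so the ratio is (75/8)/(75/2) = 1/4.

1/4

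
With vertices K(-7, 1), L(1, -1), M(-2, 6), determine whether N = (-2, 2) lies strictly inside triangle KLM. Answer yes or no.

Barycentric coordinates of N: (6/25, 2/5, 9/25).
The three coordinates are positive, positive, positive; a point is interior exactly when all three are positive.

yes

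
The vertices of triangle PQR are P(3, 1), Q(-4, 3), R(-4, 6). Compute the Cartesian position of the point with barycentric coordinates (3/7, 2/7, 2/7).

(-1, 3)

S = (3/7)·P + (2/7)·Q + (2/7)·R.
x-coordinate: (3/7)·3 + (2/7)·(-4) + (2/7)·(-4) = -1.
y-coordinate: (3/7)·1 + (2/7)·3 + (2/7)·6 = 3.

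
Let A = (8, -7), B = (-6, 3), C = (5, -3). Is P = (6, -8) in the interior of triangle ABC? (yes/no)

Barycentric coordinates of P: (49/26, 11/26, -17/13).
The three coordinates are positive, positive, negative; a point is interior exactly when all three are positive.

no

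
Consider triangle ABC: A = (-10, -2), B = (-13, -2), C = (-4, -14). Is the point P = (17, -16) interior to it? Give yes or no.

no

Barycentric coordinates of P: (13/2, -20/3, 7/6).
The three coordinates are positive, negative, positive; a point is interior exactly when all three are positive.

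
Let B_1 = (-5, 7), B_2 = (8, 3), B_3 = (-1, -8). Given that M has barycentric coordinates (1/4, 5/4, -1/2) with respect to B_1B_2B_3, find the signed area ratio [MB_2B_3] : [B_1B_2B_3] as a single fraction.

1/4

The signed ratio [MB_2B_3]/[B_1B_2B_3] equals the barycentric coordinate of M at vertex B_1, which is 1/4.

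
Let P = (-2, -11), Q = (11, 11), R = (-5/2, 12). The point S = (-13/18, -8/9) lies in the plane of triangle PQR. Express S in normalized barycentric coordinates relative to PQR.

Signed area of the reference triangle: [PQR] = ½·((-2)·(11−12) + 11·(12−(-11)) + (-5/2)·(-11−11)) = ½·(2 + 253 + 55) = 155.
[SQR] = ½·((-13/18)·(11−12) + 11·(12−(-8/9)) + (-5/2)·(-8/9−11)) = ½·(13/18 + 1276/9 + 535/18) = 775/9, so the P-coordinate is (775/9)/155 = 5/9.
[PSR] = ½·((-2)·(-8/9−12) + (-13/18)·(12−(-11)) + (-5/2)·(-11−(-8/9))) = ½·(232/9 − 299/18 + 455/18) = 155/9, so the Q-coordinate is 1/9.
[PQS] = ½·((-2)·(11−(-8/9)) + 11·(-8/9−(-11)) + (-13/18)·(-11−11)) = ½·(-214/9 + 1001/9 + 143/9) = 155/3, so the R-coordinate is 1/3.
Check: 5/9 + 1/9 + 1/3 = 1.

(5/9, 1/9, 1/3)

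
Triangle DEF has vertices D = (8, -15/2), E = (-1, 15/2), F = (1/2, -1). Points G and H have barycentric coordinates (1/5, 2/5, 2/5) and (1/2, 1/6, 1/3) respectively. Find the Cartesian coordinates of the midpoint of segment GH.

Barycentric coordinates of the midpoint are the average: (7/20, 17/60, 11/30).
Converting: (7/20)·D + (17/60)·E + (11/30)·F = (27/10, -13/15).

(27/10, -13/15)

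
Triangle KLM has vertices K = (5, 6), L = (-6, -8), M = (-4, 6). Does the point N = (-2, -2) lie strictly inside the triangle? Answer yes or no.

Barycentric coordinates of N: (22/63, 4/7, 5/63).
The three coordinates are positive, positive, positive; a point is interior exactly when all three are positive.

yes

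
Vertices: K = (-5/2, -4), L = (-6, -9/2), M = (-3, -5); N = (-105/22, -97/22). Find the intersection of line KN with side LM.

(-45/8, -73/16)

Barycentric coordinates of N with respect to KLM: (3/11, 7/11, 1/11).
On side LM the K-coordinate is zero; dropping N's K-weight 3/11 and renormalizing the remaining 7/11 : 1/11 gives weights 7/8, 1/8 on L, M.
J = (7/8)·(-6, -9/2) + (1/8)·(-3, -5) = (-45/8, -73/16).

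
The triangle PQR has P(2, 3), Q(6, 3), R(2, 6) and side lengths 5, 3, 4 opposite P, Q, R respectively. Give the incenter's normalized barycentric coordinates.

The incenter has barycentric coordinates proportional to the opposite side lengths: (5 : 3 : 4).
Normalizing by 5+3+4 = 12 gives (5/12, 1/4, 1/3).

(5/12, 1/4, 1/3)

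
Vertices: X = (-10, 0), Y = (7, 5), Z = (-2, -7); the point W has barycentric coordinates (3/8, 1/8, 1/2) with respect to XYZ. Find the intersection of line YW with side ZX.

Line YW meets ZX where the Y-coordinate vanishes; zeroing W's Y-weight and renormalizing leaves Z, X-weights 1/2 : 3/8 → (4/7, 3/7).
So V = (4/7)·Z + (3/7)·X = (-38/7, -4).

(-38/7, -4)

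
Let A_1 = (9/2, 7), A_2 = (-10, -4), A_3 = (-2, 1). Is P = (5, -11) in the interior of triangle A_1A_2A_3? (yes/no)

no

Barycentric coordinates of P: (-262/31, -240/31, 533/31).
The three coordinates are negative, negative, positive; a point is interior exactly when all three are positive.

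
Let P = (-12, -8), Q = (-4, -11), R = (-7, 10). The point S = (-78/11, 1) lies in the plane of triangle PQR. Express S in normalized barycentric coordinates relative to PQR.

Signed area of the reference triangle: [PQR] = ½·((-12)·(-11−10) + (-4)·(10−(-8)) + (-7)·(-8−(-11))) = ½·(252 − 72 − 21) = 159/2.
[SQR] = ½·((-78/11)·(-11−10) + (-4)·(10−1) + (-7)·(1−(-11))) = ½·(1638/11 − 36 − 84) = 159/11, so the P-coordinate is (159/11)/(159/2) = 2/11.
[PSR] = ½·((-12)·(1−10) + (-78/11)·(10−(-8)) + (-7)·(-8−1)) = ½·(108 − 1404/11 + 63) = 477/22, so the Q-coordinate is 3/11.
[PQS] = ½·((-12)·(-11−1) + (-4)·(1−(-8)) + (-78/11)·(-8−(-11))) = ½·(144 − 36 − 234/11) = 477/11, so the R-coordinate is 6/11.

(2/11, 3/11, 6/11)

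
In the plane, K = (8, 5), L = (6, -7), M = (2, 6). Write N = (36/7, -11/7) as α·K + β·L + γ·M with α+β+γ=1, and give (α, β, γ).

Signed area of the reference triangle: [KLM] = ½·(8·(-7−6) + 6·(6−5) + 2·(5−(-7))) = ½·(-104 + 6 + 24) = -37.
[NLM] = ½·((36/7)·(-7−6) + 6·(6−(-11/7)) + 2·(-11/7−(-7))) = ½·(-468/7 + 318/7 + 76/7) = -37/7, so the K-coordinate is (-37/7)/(-37) = 1/7.
[KNM] = ½·(8·(-11/7−6) + (36/7)·(6−5) + 2·(5−(-11/7))) = ½·(-424/7 + 36/7 + 92/7) = -148/7, so the L-coordinate is 4/7.
[KLN] = ½·(8·(-7−(-11/7)) + 6·(-11/7−5) + (36/7)·(5−(-7))) = ½·(-304/7 − 276/7 + 432/7) = -74/7, so the M-coordinate is 2/7.
Check: 1/7 + 4/7 + 2/7 = 1.

(1/7, 4/7, 2/7)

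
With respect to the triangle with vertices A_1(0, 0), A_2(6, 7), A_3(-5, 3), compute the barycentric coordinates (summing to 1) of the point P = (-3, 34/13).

(3/13, 1/13, 9/13)

Signed area of the reference triangle: [A_1A_2A_3] = ½·(0·(7−3) + 6·(3−0) + (-5)·(0−7)) = ½·(0 + 18 + 35) = 53/2.
[PA_2A_3] = ½·((-3)·(7−3) + 6·(3−(34/13)) + (-5)·(34/13−7)) = ½·(-12 + 30/13 + 285/13) = 159/26, so the A_1-coordinate is (159/26)/(53/2) = 3/13.
[A_1PA_3] = ½·(0·(34/13−3) + (-3)·(3−0) + (-5)·(0−(34/13))) = ½·(0 − 9 + 170/13) = 53/26, so the A_2-coordinate is 1/13.
[A_1A_2P] = ½·(0·(7−(34/13)) + 6·(34/13−0) + (-3)·(0−7)) = ½·(0 + 204/13 + 21) = 477/26, so the A_3-coordinate is 9/13.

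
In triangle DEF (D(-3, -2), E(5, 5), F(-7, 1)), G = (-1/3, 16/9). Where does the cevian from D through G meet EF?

(1, 11/3)

Barycentric coordinates of G with respect to DEF: (1/3, 4/9, 2/9).
On side EF the D-coordinate is zero; dropping G's D-weight 1/3 and renormalizing the remaining 4/9 : 2/9 gives weights 2/3, 1/3 on E, F.
H = (2/3)·(5, 5) + (1/3)·(-7, 1) = (1, 11/3).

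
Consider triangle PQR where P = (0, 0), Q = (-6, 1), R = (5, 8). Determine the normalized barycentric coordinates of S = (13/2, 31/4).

Signed area of the reference triangle: [PQR] = ½·(0·(1−8) + (-6)·(8−0) + 5·(0−1)) = ½·(0 − 48 − 5) = -53/2.
[SQR] = ½·((13/2)·(1−8) + (-6)·(8−(31/4)) + 5·(31/4−1)) = ½·(-91/2 − 3/2 + 135/4) = -53/8, so the P-coordinate is (-53/8)/(-53/2) = 1/4.
[PSR] = ½·(0·(31/4−8) + (13/2)·(8−0) + 5·(0−(31/4))) = ½·(0 + 52 − 155/4) = 53/8, so the Q-coordinate is -1/4.
[PQS] = ½·(0·(1−(31/4)) + (-6)·(31/4−0) + (13/2)·(0−1)) = ½·(0 − 93/2 − 13/2) = -53/2, so the R-coordinate is 1.
Check: 1/4 − 1/4 + 1 = 1.

(1/4, -1/4, 1)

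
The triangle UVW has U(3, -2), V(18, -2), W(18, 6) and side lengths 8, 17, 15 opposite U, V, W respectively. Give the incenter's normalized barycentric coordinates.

The incenter has barycentric coordinates proportional to the opposite side lengths: (8 : 17 : 15).
Normalizing by 8+17+15 = 40 gives (1/5, 17/40, 3/8).

(1/5, 17/40, 3/8)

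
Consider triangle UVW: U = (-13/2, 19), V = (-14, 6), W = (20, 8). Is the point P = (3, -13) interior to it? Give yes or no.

Barycentric coordinates of P: (-680/427, 1487/854, 727/854).
The three coordinates are negative, positive, positive; a point is interior exactly when all three are positive.

no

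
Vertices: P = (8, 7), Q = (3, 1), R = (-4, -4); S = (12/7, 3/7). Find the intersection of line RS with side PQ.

Barycentric coordinates of S with respect to PQR: (1/7, 4/7, 2/7).
On side PQ the R-coordinate is zero; dropping S's R-weight 2/7 and renormalizing the remaining 1/7 : 4/7 gives weights 1/5, 4/5 on P, Q.
T = (1/5)·(8, 7) + (4/5)·(3, 1) = (4, 11/5).

(4, 11/5)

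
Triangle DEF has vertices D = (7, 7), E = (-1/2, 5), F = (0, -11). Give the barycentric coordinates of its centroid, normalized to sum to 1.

The centroid is the average of the vertices, so each weight is 1/3.

(1/3, 1/3, 1/3)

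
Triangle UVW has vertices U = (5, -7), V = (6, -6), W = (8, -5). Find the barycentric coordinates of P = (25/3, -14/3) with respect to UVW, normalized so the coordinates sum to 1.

(-1/3, 1/3, 1)

Signed area of the reference triangle: [UVW] = ½·(5·(-6−(-5)) + 6·(-5−(-7)) + 8·(-7−(-6))) = ½·(-5 + 12 − 8) = -1/2.
[PVW] = ½·((25/3)·(-6−(-5)) + 6·(-5−(-14/3)) + 8·(-14/3−(-6))) = ½·(-25/3 − 2 + 32/3) = 1/6, so the U-coordinate is (1/6)/(-1/2) = -1/3.
[UPW] = ½·(5·(-14/3−(-5)) + (25/3)·(-5−(-7)) + 8·(-7−(-14/3))) = ½·(5/3 + 50/3 − 56/3) = -1/6, so the V-coordinate is 1/3.
[UVP] = ½·(5·(-6−(-14/3)) + 6·(-14/3−(-7)) + (25/3)·(-7−(-6))) = ½·(-20/3 + 14 − 25/3) = -1/2, so the W-coordinate is 1.
Check: -1/3 + 1/3 + 1 = 1.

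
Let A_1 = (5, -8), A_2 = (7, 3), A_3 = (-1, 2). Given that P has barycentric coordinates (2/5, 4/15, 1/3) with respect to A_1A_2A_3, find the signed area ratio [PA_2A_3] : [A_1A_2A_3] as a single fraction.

The signed ratio [PA_2A_3]/[A_1A_2A_3] equals the barycentric coordinate of P at vertex A_1, which is 2/5.

2/5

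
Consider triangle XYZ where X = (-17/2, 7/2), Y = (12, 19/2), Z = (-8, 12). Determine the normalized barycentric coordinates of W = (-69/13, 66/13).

Signed area of the reference triangle: [XYZ] = ½·((-17/2)·(19/2−12) + 12·(12−(7/2)) + (-8)·(7/2−(19/2))) = ½·(85/4 + 102 + 48) = 685/8.
[WYZ] = ½·((-69/13)·(19/2−12) + 12·(12−(66/13)) + (-8)·(66/13−(19/2))) = ½·(345/26 + 1080/13 + 460/13) = 3425/52, so the X-coordinate is (3425/52)/(685/8) = 10/13.
[XWZ] = ½·((-17/2)·(66/13−12) + (-69/13)·(12−(7/2)) + (-8)·(7/2−(66/13))) = ½·(765/13 − 1173/26 + 164/13) = 685/52, so the Y-coordinate is 2/13.
[XYW] = ½·((-17/2)·(19/2−(66/13)) + 12·(66/13−(7/2)) + (-69/13)·(7/2−(19/2))) = ½·(-1955/52 + 246/13 + 414/13) = 685/104, so the Z-coordinate is 1/13.
Check: 10/13 + 2/13 + 1/13 = 1.

(10/13, 2/13, 1/13)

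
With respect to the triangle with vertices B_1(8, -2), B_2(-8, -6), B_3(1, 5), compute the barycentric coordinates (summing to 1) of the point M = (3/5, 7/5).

Signed area of the reference triangle: [B_1B_2B_3] = ½·(8·(-6−5) + (-8)·(5−(-2)) + 1·(-2−(-6))) = ½·(-88 − 56 + 4) = -70.
[MB_2B_3] = ½·((3/5)·(-6−5) + (-8)·(5−(7/5)) + 1·(7/5−(-6))) = ½·(-33/5 − 144/5 + 37/5) = -14, so the B_1-coordinate is (-14)/(-70) = 1/5.
[B_1MB_3] = ½·(8·(7/5−5) + (3/5)·(5−(-2)) + 1·(-2−(7/5))) = ½·(-144/5 + 21/5 − 17/5) = -14, so the B_2-coordinate is 1/5.
[B_1B_2M] = ½·(8·(-6−(7/5)) + (-8)·(7/5−(-2)) + (3/5)·(-2−(-6))) = ½·(-296/5 − 136/5 + 12/5) = -42, so the B_3-coordinate is 3/5.

(1/5, 1/5, 3/5)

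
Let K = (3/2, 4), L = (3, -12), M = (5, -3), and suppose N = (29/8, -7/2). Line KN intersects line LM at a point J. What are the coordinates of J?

(13/3, -6)

Barycentric coordinates of N with respect to KLM: (1/4, 1/4, 1/2).
On side LM the K-coordinate is zero; dropping N's K-weight 1/4 and renormalizing the remaining 1/4 : 1/2 gives weights 1/3, 2/3 on L, M.
J = (1/3)·(3, -12) + (2/3)·(5, -3) = (13/3, -6).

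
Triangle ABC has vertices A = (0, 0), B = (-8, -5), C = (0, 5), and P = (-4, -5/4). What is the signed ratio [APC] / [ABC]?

1/2

[ABC] = ½·(0·(-5−5) + (-8)·(5−0) + 0·(0−(-5))) = ½·(0 − 40 + 0) = -20.
[APC] = ½·(0·(-5/4−5) + (-4)·(5−0) + 0·(0−(-5/4))) = ½·(0 − 20 + 0) = -10, so the ratio is (-10)/(-20) = 1/2.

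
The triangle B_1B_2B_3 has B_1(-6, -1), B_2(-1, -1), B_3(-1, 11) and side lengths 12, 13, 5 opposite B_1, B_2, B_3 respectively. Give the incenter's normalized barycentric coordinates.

The incenter has barycentric coordinates proportional to the opposite side lengths: (12 : 13 : 5).
Normalizing by 12+13+5 = 30 gives (2/5, 13/30, 1/6).

(2/5, 13/30, 1/6)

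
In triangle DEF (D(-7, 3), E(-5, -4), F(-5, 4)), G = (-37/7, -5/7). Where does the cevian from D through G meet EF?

Barycentric coordinates of G with respect to DEF: (1/7, 4/7, 2/7).
On side EF the D-coordinate is zero; dropping G's D-weight 1/7 and renormalizing the remaining 4/7 : 2/7 gives weights 2/3, 1/3 on E, F.
H = (2/3)·(-5, -4) + (1/3)·(-5, 4) = (-5, -4/3).

(-5, -4/3)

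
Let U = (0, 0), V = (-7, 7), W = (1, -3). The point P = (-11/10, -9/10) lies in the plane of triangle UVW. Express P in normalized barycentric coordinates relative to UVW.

(-3/10, 3/10, 1)

Signed area of the reference triangle: [UVW] = ½·(0·(7−(-3)) + (-7)·(-3−0) + 1·(0−7)) = ½·(0 + 21 − 7) = 7.
[PVW] = ½·((-11/10)·(7−(-3)) + (-7)·(-3−(-9/10)) + 1·(-9/10−7)) = ½·(-11 + 147/10 − 79/10) = -21/10, so the U-coordinate is (-21/10)/7 = -3/10.
[UPW] = ½·(0·(-9/10−(-3)) + (-11/10)·(-3−0) + 1·(0−(-9/10))) = ½·(0 + 33/10 + 9/10) = 21/10, so the V-coordinate is 3/10.
[UVP] = ½·(0·(7−(-9/10)) + (-7)·(-9/10−0) + (-11/10)·(0−7)) = ½·(0 + 63/10 + 77/10) = 7, so the W-coordinate is 1.
Check: -3/10 + 3/10 + 1 = 1.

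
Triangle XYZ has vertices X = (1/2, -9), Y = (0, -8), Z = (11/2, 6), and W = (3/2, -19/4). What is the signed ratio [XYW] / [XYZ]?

1/4

[XYZ] = ½·((1/2)·(-8−6) + 0·(6−(-9)) + (11/2)·(-9−(-8))) = ½·(-7 + 0 − 11/2) = -25/4.
[XYW] = ½·((1/2)·(-8−(-19/4)) + 0·(-19/4−(-9)) + (3/2)·(-9−(-8))) = ½·(-13/8 + 0 − 3/2) = -25/16, so the ratio is (-25/16)/(-25/4) = 1/4.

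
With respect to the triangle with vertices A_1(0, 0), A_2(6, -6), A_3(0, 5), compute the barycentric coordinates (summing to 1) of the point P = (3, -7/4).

Signed area of the reference triangle: [A_1A_2A_3] = ½·(0·(-6−5) + 6·(5−0) + 0·(0−(-6))) = ½·(0 + 30 + 0) = 15.
[PA_2A_3] = ½·(3·(-6−5) + 6·(5−(-7/4)) + 0·(-7/4−(-6))) = ½·(-33 + 81/2 + 0) = 15/4, so the A_1-coordinate is (15/4)/15 = 1/4.
[A_1PA_3] = ½·(0·(-7/4−5) + 3·(5−0) + 0·(0−(-7/4))) = ½·(0 + 15 + 0) = 15/2, so the A_2-coordinate is 1/2.
[A_1A_2P] = ½·(0·(-6−(-7/4)) + 6·(-7/4−0) + 3·(0−(-6))) = ½·(0 − 21/2 + 18) = 15/4, so the A_3-coordinate is 1/4.

(1/4, 1/2, 1/4)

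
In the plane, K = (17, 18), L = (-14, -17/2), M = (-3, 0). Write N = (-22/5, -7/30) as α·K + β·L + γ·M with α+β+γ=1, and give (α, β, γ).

Signed area of the reference triangle: [KLM] = ½·(17·(-17/2−0) + (-14)·(0−18) + (-3)·(18−(-17/2))) = ½·(-289/2 + 252 − 159/2) = 14.
[NLM] = ½·((-22/5)·(-17/2−0) + (-14)·(0−(-7/30)) + (-3)·(-7/30−(-17/2))) = ½·(187/5 − 49/15 − 124/5) = 14/3, so the K-coordinate is (14/3)/14 = 1/3.
[KNM] = ½·(17·(-7/30−0) + (-22/5)·(0−18) + (-3)·(18−(-7/30))) = ½·(-119/30 + 396/5 − 547/10) = 154/15, so the L-coordinate is 11/15.
[KLN] = ½·(17·(-17/2−(-7/30)) + (-14)·(-7/30−18) + (-22/5)·(18−(-17/2))) = ½·(-2108/15 + 3829/15 − 583/5) = -14/15, so the M-coordinate is -1/15.
Check: 1/3 + 11/15 − 1/15 = 1.

(1/3, 11/15, -1/15)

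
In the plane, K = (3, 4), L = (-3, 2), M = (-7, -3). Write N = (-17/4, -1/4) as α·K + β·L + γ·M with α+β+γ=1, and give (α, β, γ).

Signed area of the reference triangle: [KLM] = ½·(3·(2−(-3)) + (-3)·(-3−4) + (-7)·(4−2)) = ½·(15 + 21 − 14) = 11.
[NLM] = ½·((-17/4)·(2−(-3)) + (-3)·(-3−(-1/4)) + (-7)·(-1/4−2)) = ½·(-85/4 + 33/4 + 63/4) = 11/8, so the K-coordinate is (11/8)/11 = 1/8.
[KNM] = ½·(3·(-1/4−(-3)) + (-17/4)·(-3−4) + (-7)·(4−(-1/4))) = ½·(33/4 + 119/4 − 119/4) = 33/8, so the L-coordinate is 3/8.
[KLN] = ½·(3·(2−(-1/4)) + (-3)·(-1/4−4) + (-17/4)·(4−2)) = ½·(27/4 + 51/4 − 17/2) = 11/2, so the M-coordinate is 1/2.
Check: 1/8 + 3/8 + 1/2 = 1.

(1/8, 3/8, 1/2)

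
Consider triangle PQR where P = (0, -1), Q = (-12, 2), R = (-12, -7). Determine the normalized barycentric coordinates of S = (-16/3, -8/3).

Signed area of the reference triangle: [PQR] = ½·(0·(2−(-7)) + (-12)·(-7−(-1)) + (-12)·(-1−2)) = ½·(0 + 72 + 36) = 54.
[SQR] = ½·((-16/3)·(2−(-7)) + (-12)·(-7−(-8/3)) + (-12)·(-8/3−2)) = ½·(-48 + 52 + 56) = 30, so the P-coordinate is 30/54 = 5/9.
[PSR] = ½·(0·(-8/3−(-7)) + (-16/3)·(-7−(-1)) + (-12)·(-1−(-8/3))) = ½·(0 + 32 − 20) = 6, so the Q-coordinate is 1/9.
[PQS] = ½·(0·(2−(-8/3)) + (-12)·(-8/3−(-1)) + (-16/3)·(-1−2)) = ½·(0 + 20 + 16) = 18, so the R-coordinate is 1/3.

(5/9, 1/9, 1/3)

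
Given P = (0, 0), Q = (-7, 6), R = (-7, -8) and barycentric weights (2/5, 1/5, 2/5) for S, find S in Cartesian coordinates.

(-21/5, -2)

S = (2/5)·P + (1/5)·Q + (2/5)·R.
x-coordinate: (2/5)·0 + (1/5)·(-7) + (2/5)·(-7) = -21/5.
y-coordinate: (2/5)·0 + (1/5)·6 + (2/5)·(-8) = -2.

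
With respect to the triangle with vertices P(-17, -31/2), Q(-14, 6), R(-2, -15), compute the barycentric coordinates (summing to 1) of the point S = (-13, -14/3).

(1/3, 1/2, 1/6)

Signed area of the reference triangle: [PQR] = ½·((-17)·(6−(-15)) + (-14)·(-15−(-31/2)) + (-2)·(-31/2−6)) = ½·(-357 − 7 + 43) = -321/2.
[SQR] = ½·((-13)·(6−(-15)) + (-14)·(-15−(-14/3)) + (-2)·(-14/3−6)) = ½·(-273 + 434/3 + 64/3) = -107/2, so the P-coordinate is (-107/2)/(-321/2) = 1/3.
[PSR] = ½·((-17)·(-14/3−(-15)) + (-13)·(-15−(-31/2)) + (-2)·(-31/2−(-14/3))) = ½·(-527/3 − 13/2 + 65/3) = -321/4, so the Q-coordinate is 1/2.
[PQS] = ½·((-17)·(6−(-14/3)) + (-14)·(-14/3−(-31/2)) + (-13)·(-31/2−6)) = ½·(-544/3 − 455/3 + 559/2) = -107/4, so the R-coordinate is 1/6.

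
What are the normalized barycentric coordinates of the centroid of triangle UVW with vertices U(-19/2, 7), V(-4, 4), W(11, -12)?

The centroid is the average of the vertices, so each weight is 1/3.

(1/3, 1/3, 1/3)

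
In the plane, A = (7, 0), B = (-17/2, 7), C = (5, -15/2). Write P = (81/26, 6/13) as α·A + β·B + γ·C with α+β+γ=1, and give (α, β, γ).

(8/13, 3/13, 2/13)

Signed area of the reference triangle: [ABC] = ½·(7·(7−(-15/2)) + (-17/2)·(-15/2−0) + 5·(0−7)) = ½·(203/2 + 255/4 − 35) = 521/8.
[PBC] = ½·((81/26)·(7−(-15/2)) + (-17/2)·(-15/2−(6/13)) + 5·(6/13−7)) = ½·(2349/52 + 3519/52 − 425/13) = 521/13, so the A-coordinate is (521/13)/(521/8) = 8/13.
[APC] = ½·(7·(6/13−(-15/2)) + (81/26)·(-15/2−0) + 5·(0−(6/13))) = ½·(1449/26 − 1215/52 − 30/13) = 1563/104, so the B-coordinate is 3/13.
[ABP] = ½·(7·(7−(6/13)) + (-17/2)·(6/13−0) + (81/26)·(0−7)) = ½·(595/13 − 51/13 − 567/26) = 521/52, so the C-coordinate is 2/13.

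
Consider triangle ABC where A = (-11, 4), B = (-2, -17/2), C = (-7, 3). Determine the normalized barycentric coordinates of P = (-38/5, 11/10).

Signed area of the reference triangle: [ABC] = ½·((-11)·(-17/2−3) + (-2)·(3−4) + (-7)·(4−(-17/2))) = ½·(253/2 + 2 − 175/2) = 41/2.
[PBC] = ½·((-38/5)·(-17/2−3) + (-2)·(3−(11/10)) + (-7)·(11/10−(-17/2))) = ½·(437/5 − 19/5 − 336/5) = 41/5, so the A-coordinate is (41/5)/(41/2) = 2/5.
[APC] = ½·((-11)·(11/10−3) + (-38/5)·(3−4) + (-7)·(4−(11/10))) = ½·(209/10 + 38/5 − 203/10) = 41/10, so the B-coordinate is 1/5.
[ABP] = ½·((-11)·(-17/2−(11/10)) + (-2)·(11/10−4) + (-38/5)·(4−(-17/2))) = ½·(528/5 + 29/5 − 95) = 41/5, so the C-coordinate is 2/5.

(2/5, 1/5, 2/5)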